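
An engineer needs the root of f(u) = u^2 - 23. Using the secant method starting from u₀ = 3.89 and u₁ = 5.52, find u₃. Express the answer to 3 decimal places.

4.791

f(3.89) = -7.86790, f(5.52) = 7.47040
u₂ = 5.52000 − 7.47040·(5.52000 − 3.89000) / (7.47040 − (-7.86790)) = 5.52000 − (12.17675)/(15.33830) = 4.72612
f(4.72612) = -0.66378
u₃ = 4.72612 − (-0.66378)·(4.72612 − 5.52000) / (-0.66378 − 7.47040) = 4.72612 − (0.52696)/(-8.13418) = 4.79090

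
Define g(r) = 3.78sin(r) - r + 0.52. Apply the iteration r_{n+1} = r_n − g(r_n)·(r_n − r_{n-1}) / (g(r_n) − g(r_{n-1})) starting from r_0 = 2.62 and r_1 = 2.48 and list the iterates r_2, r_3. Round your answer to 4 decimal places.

g(2.62) = -0.216571, g(2.48) = 0.362335
r_2 = 2.480000 − 0.362335·(2.480000 − 2.620000) / (0.362335 − (-0.216571)) = 2.480000 − (-0.050727)/(0.578906) = 2.567625
g(2.567625) = 0.004793
r_3 = 2.567625 − 0.004793·(2.567625 − 2.480000) / (0.004793 − 0.362335) = 2.567625 − (0.000420)/(-0.357542) = 2.568800

2.5676, 2.5688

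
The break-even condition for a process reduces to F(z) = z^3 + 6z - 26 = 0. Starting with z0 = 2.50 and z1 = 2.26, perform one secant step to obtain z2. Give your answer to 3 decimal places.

2.299

F(2.50) = 4.62500, F(2.26) = -0.89682
z2 = 2.26000 − (-0.89682)·(2.26000 − 2.50000) / (-0.89682 − 4.62500) = 2.26000 − (0.21524)/(-5.52182) = 2.29898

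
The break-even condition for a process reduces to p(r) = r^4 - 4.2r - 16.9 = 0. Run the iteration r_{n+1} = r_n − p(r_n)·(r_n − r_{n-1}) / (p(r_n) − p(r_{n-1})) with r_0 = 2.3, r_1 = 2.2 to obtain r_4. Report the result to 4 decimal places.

p(2.3) = 1.424100, p(2.2) = -2.714400
r_2 = 2.200000 − (-2.714400)·(2.200000 − 2.300000) / (-2.714400 − 1.424100) = 2.200000 − (0.271440)/(-4.138500) = 2.265589
p(2.265589) = -0.068879
r_3 = 2.265589 − (-0.068879)·(2.265589 − 2.200000) / (-0.068879 − (-2.714400)) = 2.265589 − (-0.004518)/(2.645521) = 2.267297
p(2.267297) = 0.003473
r_4 = 2.267297 − 0.003473·(2.267297 − 2.265589) / (0.003473 − (-0.068879)) = 2.267297 − (0.000006)/(0.072352) = 2.267215

2.2672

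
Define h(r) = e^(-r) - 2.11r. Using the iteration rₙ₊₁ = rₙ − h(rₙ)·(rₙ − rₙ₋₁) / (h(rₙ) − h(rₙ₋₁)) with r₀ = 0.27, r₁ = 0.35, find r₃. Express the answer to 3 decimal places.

h(0.27) = 0.19368, h(0.35) = -0.03381
r₂ = 0.35000 − (-0.03381)·(0.35000 − 0.27000) / (-0.03381 − 0.19368) = 0.35000 − (-0.00270)/(-0.22749) = 0.33811
h(0.33811) = -0.00029
r₃ = 0.33811 − (-0.00029)·(0.33811 − 0.35000) / (-0.00029 − (-0.03381)) = 0.33811 − (0.00000)/(0.03352) = 0.33801

0.338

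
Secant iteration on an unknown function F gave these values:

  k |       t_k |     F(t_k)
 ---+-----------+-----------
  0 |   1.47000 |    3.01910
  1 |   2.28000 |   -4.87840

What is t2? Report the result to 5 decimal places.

t2 = 2.28000 − (-4.87840)·(2.28000 − 1.47000) / (-4.87840 − 3.01910)
   = 2.28000 − (-3.9515040)/(-7.8975000) = 1.7796513

1.77965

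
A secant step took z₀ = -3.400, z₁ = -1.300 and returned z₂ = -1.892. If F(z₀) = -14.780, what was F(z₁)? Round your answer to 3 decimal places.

5.802

The secant line through (-3.400, -14.780) and (-1.300, F(z₁)) crosses zero at z₂ = -1.892.
So (-3.400, -14.780), (-1.300, F(z₁)), (-1.892, 0) are collinear:
F(z₁) = -14.780 · (-1.300 − (-1.892)) / (-3.400 − (-1.892)) = -14.780 · (0.59200)/(-1.50800) = 5.80223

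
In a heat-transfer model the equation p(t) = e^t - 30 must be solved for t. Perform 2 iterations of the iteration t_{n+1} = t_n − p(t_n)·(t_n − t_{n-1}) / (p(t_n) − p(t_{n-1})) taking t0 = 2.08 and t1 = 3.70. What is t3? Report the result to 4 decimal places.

p(2.08) = -21.995531, p(3.70) = 10.447304
t2 = 3.700000 − 10.447304·(3.700000 − 2.080000) / (10.447304 − (-21.995531)) = 3.700000 − (16.924633)/(32.442835) = 3.178324
p(3.178324) = -5.993504
t3 = 3.178324 − (-5.993504)·(3.178324 − 3.700000) / (-5.993504 − 10.447304) = 3.178324 − (3.126664)/(-16.440808) = 3.368502

3.3685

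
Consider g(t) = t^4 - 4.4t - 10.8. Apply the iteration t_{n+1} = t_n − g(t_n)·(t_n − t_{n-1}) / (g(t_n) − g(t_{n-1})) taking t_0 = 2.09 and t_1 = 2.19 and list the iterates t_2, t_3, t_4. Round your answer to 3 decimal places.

g(2.09) = -0.91570, g(2.19) = 2.56658
t_2 = 2.19000 − 2.56658·(2.19000 − 2.09000) / (2.56658 − (-0.91570)) = 2.19000 − (0.25666)/(3.48228) = 2.11630
g(2.11630) = -0.05287
t_3 = 2.11630 − (-0.05287)·(2.11630 − 2.19000) / (-0.05287 − 2.56658) = 2.11630 − (0.00390)/(-2.61944) = 2.11778
g(2.11778) = -0.00296
t_4 = 2.11778 − (-0.00296)·(2.11778 − 2.11630) / (-0.00296 − (-0.05287)) = 2.11778 − (0.00000)/(0.04991) = 2.11787

2.116, 2.118, 2.118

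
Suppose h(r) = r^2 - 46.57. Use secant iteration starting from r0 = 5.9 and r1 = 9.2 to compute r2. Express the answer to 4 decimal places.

6.6788

h(5.9) = -11.760000, h(9.2) = 38.070000
r2 = 9.200000 − 38.070000·(9.200000 − 5.900000) / (38.070000 − (-11.760000)) = 9.200000 − (125.631000)/(49.830000) = 6.678808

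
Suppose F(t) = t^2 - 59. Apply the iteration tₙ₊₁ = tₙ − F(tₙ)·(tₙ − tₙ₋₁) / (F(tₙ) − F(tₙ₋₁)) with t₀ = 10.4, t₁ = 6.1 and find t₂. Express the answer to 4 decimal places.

7.4206

F(10.4) = 49.160000, F(6.1) = -21.790000
t₂ = 6.100000 − (-21.790000)·(6.100000 − 10.400000) / (-21.790000 − 49.160000) = 6.100000 − (93.697000)/(-70.950000) = 7.420606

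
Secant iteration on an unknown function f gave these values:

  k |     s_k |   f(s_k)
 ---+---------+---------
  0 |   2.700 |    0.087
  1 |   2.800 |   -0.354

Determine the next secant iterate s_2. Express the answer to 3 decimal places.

s_2 = 2.800 − (-0.354)·(2.800 − 2.700) / (-0.354 − 0.087)
   = 2.800 − (-0.03540)/(-0.44100) = 2.71973

2.720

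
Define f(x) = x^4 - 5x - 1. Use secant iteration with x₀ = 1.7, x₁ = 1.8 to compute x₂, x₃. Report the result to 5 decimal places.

f(1.7) = -1.1479000, f(1.8) = 0.4976000
x₂ = 1.8000000 − 0.4976000·(1.8000000 − 1.7000000) / (0.4976000 − (-1.1479000)) = 1.8000000 − (0.0497600)/(1.6455000) = 1.7697600
f(1.7697600) = -0.0390608
x₃ = 1.7697600 − (-0.0390608)·(1.7697600 − 1.8000000) / (-0.0390608 − 0.4976000) = 1.7697600 − (0.0011812)/(-0.5366608) = 1.7719610

1.76976, 1.77196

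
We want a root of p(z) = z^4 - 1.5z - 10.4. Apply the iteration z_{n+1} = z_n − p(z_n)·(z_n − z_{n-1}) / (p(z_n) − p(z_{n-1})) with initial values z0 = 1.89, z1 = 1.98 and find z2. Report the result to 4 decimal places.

p(1.89) = -0.475102, p(1.98) = 1.999536
z2 = 1.980000 − 1.999536·(1.980000 − 1.890000) / (1.999536 − (-0.475102)) = 1.980000 − (0.179958)/(2.474638) = 1.907279

1.9073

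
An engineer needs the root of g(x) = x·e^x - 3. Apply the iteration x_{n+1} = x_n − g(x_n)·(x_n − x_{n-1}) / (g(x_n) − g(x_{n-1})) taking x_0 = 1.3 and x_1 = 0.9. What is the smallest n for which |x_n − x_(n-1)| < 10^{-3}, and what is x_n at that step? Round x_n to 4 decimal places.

n = 5, x_n = 1.0499

g(1.3) = 1.770086, g(0.9) = -0.786357
x_2 = 0.900000 − (-0.786357)·(-0.400000)/(-2.556443) = 1.023039;  |Δ| = 0.123039
g(1.023039) = -0.154277
x_3 = 1.023039 − (-0.154277)·(0.123039)/(0.632080) = 1.053070;  |Δ| = 0.030031
g(1.053070) = 0.018562
x_4 = 1.053070 − 0.018562·(0.030031)/(0.172839) = 1.049845;  |Δ| = 0.003225
g(1.049845) = -0.000373
x_5 = 1.049845 − (-0.000373)·(-0.003225)/(-0.018935) = 1.049909;  |Δ| = 0.000063
|x_5 − x_4| = 0.000063 < 10^{-3}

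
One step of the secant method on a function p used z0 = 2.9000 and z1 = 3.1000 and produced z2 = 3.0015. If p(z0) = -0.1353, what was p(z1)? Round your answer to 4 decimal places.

0.1313

The secant line through (2.9000, -0.1353) and (3.1000, p(z1)) crosses zero at z2 = 3.0015.
So (2.9000, -0.1353), (3.1000, p(z1)), (3.0015, 0) are collinear:
p(z1) = -0.1353 · (3.1000 − 3.0015) / (2.9000 − 3.0015) = -0.1353 · (0.098500)/(-0.101500) = 0.131301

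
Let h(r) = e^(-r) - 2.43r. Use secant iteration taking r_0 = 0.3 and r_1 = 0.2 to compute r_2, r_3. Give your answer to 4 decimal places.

h(0.3) = 0.011818, h(0.2) = 0.332731
r_2 = 0.200000 − 0.332731·(0.200000 − 0.300000) / (0.332731 − 0.011818) = 0.200000 − (-0.033273)/(0.320913) = 0.303683
h(0.303683) = 0.000146
r_3 = 0.303683 − 0.000146·(0.303683 − 0.200000) / (0.000146 − 0.332731) = 0.303683 − (0.000015)/(-0.332585) = 0.303728

0.3037, 0.3037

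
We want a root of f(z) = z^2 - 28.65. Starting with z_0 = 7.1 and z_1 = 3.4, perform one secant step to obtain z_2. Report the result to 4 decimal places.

f(7.1) = 21.760000, f(3.4) = -17.090000
z_2 = 3.400000 − (-17.090000)·(3.400000 − 7.100000) / (-17.090000 − 21.760000) = 3.400000 − (63.233000)/(-38.850000) = 5.027619

5.0276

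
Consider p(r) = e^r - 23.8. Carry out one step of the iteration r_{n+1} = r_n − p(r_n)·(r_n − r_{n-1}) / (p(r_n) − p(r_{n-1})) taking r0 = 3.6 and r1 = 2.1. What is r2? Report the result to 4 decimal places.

2.9248

p(3.6) = 12.798234, p(2.1) = -15.633830
r2 = 2.100000 − (-15.633830)·(2.100000 − 3.600000) / (-15.633830 − 12.798234) = 2.100000 − (23.450745)/(-28.432065) = 2.924799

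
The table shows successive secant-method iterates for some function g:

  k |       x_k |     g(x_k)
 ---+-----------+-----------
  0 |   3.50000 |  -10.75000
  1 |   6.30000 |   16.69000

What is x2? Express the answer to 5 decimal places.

x2 = 6.30000 − 16.69000·(6.30000 − 3.50000) / (16.69000 − (-10.75000))
   = 6.30000 − (46.7320000)/(27.4400000) = 4.5969388

4.59694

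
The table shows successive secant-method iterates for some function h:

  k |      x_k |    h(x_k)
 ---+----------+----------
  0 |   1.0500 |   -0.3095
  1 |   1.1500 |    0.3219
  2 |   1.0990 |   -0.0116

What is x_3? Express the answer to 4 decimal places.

1.1008

x_3 = 1.0990 − (-0.0116)·(1.0990 − 1.1500) / (-0.0116 − 0.3219)
   = 1.0990 − (0.000592)/(-0.333500) = 1.100774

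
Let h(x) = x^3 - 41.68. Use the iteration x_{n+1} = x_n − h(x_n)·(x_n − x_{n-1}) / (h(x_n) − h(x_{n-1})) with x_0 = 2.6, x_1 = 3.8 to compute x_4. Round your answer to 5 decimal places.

h(2.6) = -24.1040000, h(3.8) = 13.1920000
x_2 = 3.8000000 − 13.1920000·(3.8000000 − 2.6000000) / (13.1920000 − (-24.1040000)) = 3.8000000 − (15.8304000)/(37.2960000) = 3.3755470
h(3.3755470) = -3.2179464
x_3 = 3.3755470 − (-3.2179464)·(3.3755470 − 3.8000000) / (-3.2179464 − 13.1920000) = 3.3755470 − (1.3658671)/(-16.4099464) = 3.4587811
h(3.4587811) = -0.3020261
x_4 = 3.4587811 − (-0.3020261)·(3.4587811 − 3.3755470) / (-0.3020261 − (-3.2179464)) = 3.4587811 − (-0.0251389)/(2.9159203) = 3.4674023

3.46740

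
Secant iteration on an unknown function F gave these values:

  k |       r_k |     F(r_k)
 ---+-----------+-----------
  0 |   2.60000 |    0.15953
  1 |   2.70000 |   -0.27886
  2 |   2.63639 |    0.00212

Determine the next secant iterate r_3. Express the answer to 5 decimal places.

r_3 = 2.63639 − 0.00212·(2.63639 − 2.70000) / (0.00212 − (-0.27886))
   = 2.63639 − (-0.0001349)/(0.2809800) = 2.6368699

2.63687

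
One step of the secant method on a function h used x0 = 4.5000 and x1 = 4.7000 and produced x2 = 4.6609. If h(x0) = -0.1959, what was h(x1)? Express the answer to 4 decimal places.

The secant line through (4.5000, -0.1959) and (4.7000, h(x1)) crosses zero at x2 = 4.6609.
So (4.5000, -0.1959), (4.7000, h(x1)), (4.6609, 0) are collinear:
h(x1) = -0.1959 · (4.7000 − 4.6609) / (4.5000 − 4.6609) = -0.1959 · (0.039100)/(-0.160900) = 0.047605

0.0476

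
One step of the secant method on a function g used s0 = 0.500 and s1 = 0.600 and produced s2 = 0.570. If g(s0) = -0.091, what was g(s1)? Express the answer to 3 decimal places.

0.039

The secant line through (0.500, -0.091) and (0.600, g(s1)) crosses zero at s2 = 0.570.
So (0.500, -0.091), (0.600, g(s1)), (0.570, 0) are collinear:
g(s1) = -0.091 · (0.600 − 0.570) / (0.500 − 0.570) = -0.091 · (0.03000)/(-0.07000) = 0.03900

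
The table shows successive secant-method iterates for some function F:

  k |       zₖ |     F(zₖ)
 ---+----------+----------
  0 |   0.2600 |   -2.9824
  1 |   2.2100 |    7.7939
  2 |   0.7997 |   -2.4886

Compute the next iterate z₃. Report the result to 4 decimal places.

1.1410

z₃ = 0.7997 − (-2.4886)·(0.7997 − 2.2100) / (-2.4886 − 7.7939)
   = 0.7997 − (3.509673)/(-10.282500) = 1.141025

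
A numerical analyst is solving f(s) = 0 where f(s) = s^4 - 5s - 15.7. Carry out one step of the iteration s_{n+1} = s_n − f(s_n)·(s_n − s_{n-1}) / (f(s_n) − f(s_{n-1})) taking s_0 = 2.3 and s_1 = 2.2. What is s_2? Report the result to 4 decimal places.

f(2.3) = 0.784100, f(2.2) = -3.274400
s_2 = 2.200000 − (-3.274400)·(2.200000 − 2.300000) / (-3.274400 − 0.784100) = 2.200000 − (0.327440)/(-4.058500) = 2.280680

2.2807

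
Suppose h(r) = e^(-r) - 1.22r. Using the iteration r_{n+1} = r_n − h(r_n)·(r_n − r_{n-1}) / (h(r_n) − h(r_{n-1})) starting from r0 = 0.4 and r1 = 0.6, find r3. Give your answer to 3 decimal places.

h(0.4) = 0.18232, h(0.6) = -0.18319
r2 = 0.60000 − (-0.18319)·(0.60000 − 0.40000) / (-0.18319 − 0.18232) = 0.60000 − (-0.03664)/(-0.36551) = 0.49976
h(0.49976) = -0.00304
r3 = 0.49976 − (-0.00304)·(0.49976 − 0.60000) / (-0.00304 − (-0.18319)) = 0.49976 − (0.00030)/(0.18015) = 0.49807

0.498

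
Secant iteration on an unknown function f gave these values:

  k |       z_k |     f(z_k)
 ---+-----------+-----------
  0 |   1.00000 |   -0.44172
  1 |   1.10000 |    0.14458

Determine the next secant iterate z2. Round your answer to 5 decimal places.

z2 = 1.10000 − 0.14458·(1.10000 − 1.00000) / (0.14458 − (-0.44172))
   = 1.10000 − (0.0144580)/(0.5863000) = 1.0753403

1.07534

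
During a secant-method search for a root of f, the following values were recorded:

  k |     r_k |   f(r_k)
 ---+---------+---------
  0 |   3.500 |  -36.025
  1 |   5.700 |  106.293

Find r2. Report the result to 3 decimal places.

4.057

r2 = 5.700 − 106.293·(5.700 − 3.500) / (106.293 − (-36.025))
   = 5.700 − (233.84460)/(142.31800) = 4.05689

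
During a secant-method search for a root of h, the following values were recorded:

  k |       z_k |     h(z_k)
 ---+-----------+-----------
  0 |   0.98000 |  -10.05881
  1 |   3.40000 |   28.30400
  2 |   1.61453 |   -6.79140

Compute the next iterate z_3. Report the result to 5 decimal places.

z_3 = 1.61453 − (-6.79140)·(1.61453 − 3.40000) / (-6.79140 − 28.30400)
   = 1.61453 − (12.1258410)/(-35.0954000) = 1.9600408

1.96004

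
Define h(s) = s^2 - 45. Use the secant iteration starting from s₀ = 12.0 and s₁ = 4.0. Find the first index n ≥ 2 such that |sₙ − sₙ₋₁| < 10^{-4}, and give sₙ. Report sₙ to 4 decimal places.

n = 7, sₙ = 6.7082

h(12.0) = 99.000000, h(4.0) = -29.000000
s₂ = 4.000000 − (-29.000000)·(-8.000000)/(-128.000000) = 5.812500;  |Δ| = 1.812500
h(5.812500) = -11.214844
s₃ = 5.812500 − (-11.214844)·(1.812500)/(17.785156) = 6.955414;  |Δ| = 1.142914
h(6.955414) = 3.377784
s₄ = 6.955414 − 3.377784·(1.142914)/(14.592628) = 6.690861;  |Δ| = 0.264553
h(6.690861) = -0.232373
s₅ = 6.690861 − (-0.232373)·(-0.264553)/(-3.610157) = 6.707890;  |Δ| = 0.017028
h(6.707890) = -0.004215
s₆ = 6.707890 − (-0.004215)·(0.017028)/(0.228158) = 6.708204;  |Δ| = 0.000315
h(6.708204) = 0.000005
s₇ = 6.708204 − 0.000005·(0.000315)/(0.004220) = 6.708204;  |Δ| = 0.000000
|s₇ − s₆| = 0.000000 < 10^{-4}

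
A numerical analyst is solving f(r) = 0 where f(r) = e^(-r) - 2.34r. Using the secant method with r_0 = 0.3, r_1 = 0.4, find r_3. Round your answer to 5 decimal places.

f(0.3) = 0.0388182, f(0.4) = -0.2656800
r_2 = 0.4000000 − (-0.2656800)·(0.4000000 − 0.3000000) / (-0.2656800 − 0.0388182) = 0.4000000 − (-0.0265680)/(-0.3044982) = 0.3127483
f(0.3127483) = -0.0003969
r_3 = 0.3127483 − (-0.0003969)·(0.3127483 − 0.4000000) / (-0.0003969 − (-0.2656800)) = 0.3127483 − (0.0000346)/(0.2652830) = 0.3126177

0.31262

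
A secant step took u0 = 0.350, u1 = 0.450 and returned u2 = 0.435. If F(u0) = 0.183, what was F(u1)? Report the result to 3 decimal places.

-0.032

The secant line through (0.350, 0.183) and (0.450, F(u1)) crosses zero at u2 = 0.435.
So (0.350, 0.183), (0.450, F(u1)), (0.435, 0) are collinear:
F(u1) = 0.183 · (0.450 − 0.435) / (0.350 − 0.435) = 0.183 · (0.01500)/(-0.08500) = -0.03229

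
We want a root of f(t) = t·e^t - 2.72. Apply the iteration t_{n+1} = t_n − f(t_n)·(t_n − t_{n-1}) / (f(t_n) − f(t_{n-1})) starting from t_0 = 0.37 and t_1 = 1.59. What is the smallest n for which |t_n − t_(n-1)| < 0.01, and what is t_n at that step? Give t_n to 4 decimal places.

n = 6, t_n = 1.0003

f(0.37) = -2.184338, f(1.59) = 5.076961
t_2 = 1.590000 − 5.076961·(1.220000)/(7.261299) = 0.736999;  |Δ| = 0.853001
f(0.736999) = -1.179925
t_3 = 0.736999 − (-1.179925)·(-0.853001)/(-6.256886) = 0.897858;  |Δ| = 0.160859
f(0.897858) = -0.516349
t_4 = 0.897858 − (-0.516349)·(0.160859)/(0.663576) = 1.023028;  |Δ| = 0.125169
f(1.023028) = 0.125658
t_5 = 1.023028 − 0.125658·(0.125169)/(0.642007) = 0.998529;  |Δ| = 0.024499
f(0.998529) = -0.009708
t_6 = 0.998529 − (-0.009708)·(-0.024499)/(-0.135366) = 1.000286;  |Δ| = 0.001757
|t_6 − t_5| = 0.001757 < 0.01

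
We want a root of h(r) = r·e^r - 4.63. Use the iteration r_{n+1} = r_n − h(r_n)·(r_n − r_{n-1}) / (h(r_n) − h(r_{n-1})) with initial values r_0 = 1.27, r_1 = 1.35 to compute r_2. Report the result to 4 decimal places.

1.2826

h(1.27) = -0.107717, h(1.35) = 0.577524
r_2 = 1.350000 − 0.577524·(1.350000 − 1.270000) / (0.577524 − (-0.107717)) = 1.350000 − (0.046202)/(0.685242) = 1.282576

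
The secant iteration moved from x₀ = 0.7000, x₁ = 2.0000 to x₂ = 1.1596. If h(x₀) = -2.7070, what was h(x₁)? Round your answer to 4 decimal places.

4.9499

The secant line through (0.7000, -2.7070) and (2.0000, h(x₁)) crosses zero at x₂ = 1.1596.
So (0.7000, -2.7070), (2.0000, h(x₁)), (1.1596, 0) are collinear:
h(x₁) = -2.7070 · (2.0000 − 1.1596) / (0.7000 − 1.1596) = -2.7070 · (0.840400)/(-0.459600) = 4.949876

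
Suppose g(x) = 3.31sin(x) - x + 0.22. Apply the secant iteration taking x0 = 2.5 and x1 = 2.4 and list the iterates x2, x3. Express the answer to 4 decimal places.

2.4157, 2.4161

g(2.5) = -0.299057, g(2.4) = 0.055783
x2 = 2.400000 − 0.055783·(2.400000 − 2.500000) / (0.055783 − (-0.299057)) = 2.400000 − (-0.005578)/(0.354840) = 2.415721
g(2.415721) = 0.001417
x3 = 2.415721 − 0.001417·(2.415721 − 2.400000) / (0.001417 − 0.055783) = 2.415721 − (0.000022)/(-0.054366) = 2.416130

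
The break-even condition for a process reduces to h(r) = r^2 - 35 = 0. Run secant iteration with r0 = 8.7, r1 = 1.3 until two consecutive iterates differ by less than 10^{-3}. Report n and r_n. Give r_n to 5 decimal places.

n = 7, r_n = 5.91608

h(8.7) = 40.6900000, h(1.3) = -33.3100000
r2 = 1.3000000 − (-33.3100000)·(-7.4000000)/(-74.0000000) = 4.6310000;  |Δ| = 3.3310000
h(4.6310000) = -13.5538390
r3 = 4.6310000 − (-13.5538390)·(3.3310000)/(19.7561610) = 6.9162536;  |Δ| = 2.2852536
h(6.9162536) = 12.8345636
r4 = 6.9162536 − 12.8345636·(2.2852536)/(26.3884026) = 5.8047717;  |Δ| = 1.1114819
h(5.8047717) = -1.3046260
r5 = 5.8047717 − (-1.3046260)·(-1.1114819)/(-14.1391896) = 5.9073283;  |Δ| = 0.1025567
h(5.9073283) = -0.1034720
r6 = 5.9073283 − (-0.1034720)·(0.1025567)/(1.2011540) = 5.9161630;  |Δ| = 0.0088346
h(5.9161630) = 0.0009841
r7 = 5.9161630 − 0.0009841·(0.0088346)/(0.1044561) = 5.9160797;  |Δ| = 0.0000832
|r7 − r6| = 0.0000832 < 10^{-3}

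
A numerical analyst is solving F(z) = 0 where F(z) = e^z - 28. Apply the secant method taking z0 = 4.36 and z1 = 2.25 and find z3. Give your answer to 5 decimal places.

F(4.36) = 50.2571344, F(2.25) = -18.5122642
z2 = 2.2500000 − (-18.5122642)·(2.2500000 − 4.3600000) / (-18.5122642 − 50.2571344) = 2.2500000 − (39.0608774)/(-68.7693986) = 2.8179979
F(2.8179979) = -11.2567038
z3 = 2.8179979 − (-11.2567038)·(2.8179979 − 2.2500000) / (-11.2567038 − (-18.5122642)) = 2.8179979 − (-6.3937847)/(7.2555603) = 3.6992234

3.69922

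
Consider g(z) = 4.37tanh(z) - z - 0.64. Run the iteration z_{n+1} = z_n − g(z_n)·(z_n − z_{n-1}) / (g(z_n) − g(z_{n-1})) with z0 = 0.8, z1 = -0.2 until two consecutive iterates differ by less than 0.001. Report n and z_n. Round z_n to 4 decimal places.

n = 5, z_n = 0.1930

g(0.8) = 1.461841, g(-0.2) = -1.302530
z2 = -0.200000 − (-1.302530)·(-1.000000)/(-2.764371) = 0.271185;  |Δ| = 0.471185
g(0.271185) = 0.245673
z3 = 0.271185 − 0.245673·(0.471185)/(1.548203) = 0.196416;  |Δ| = 0.074769
g(0.196416) = 0.011052
z4 = 0.196416 − 0.011052·(-0.074769)/(-0.234620) = 0.192894;  |Δ| = 0.003522
g(0.192894) = -0.000249
z5 = 0.192894 − (-0.000249)·(-0.003522)/(-0.011301) = 0.192972;  |Δ| = 0.000077
|z5 − z4| = 0.000077 < 0.001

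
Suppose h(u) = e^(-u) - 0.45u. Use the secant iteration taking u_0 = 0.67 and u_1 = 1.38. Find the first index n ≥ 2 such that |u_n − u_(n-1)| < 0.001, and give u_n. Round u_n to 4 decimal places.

h(0.67) = 0.210209, h(1.38) = -0.369421
u_2 = 1.380000 − (-0.369421)·(0.710000)/(-0.579630) = 0.927489;  |Δ| = 0.452511
h(0.927489) = -0.021824
u_3 = 0.927489 − (-0.021824)·(-0.452511)/(0.347597) = 0.899078;  |Δ| = 0.028411
h(0.899078) = 0.002360
u_4 = 0.899078 − 0.002360·(-0.028411)/(0.024184) = 0.901850;  |Δ| = 0.002773
h(0.901850) = -0.000014
u_5 = 0.901850 − (-0.000014)·(0.002773)/(-0.002374) = 0.901833;  |Δ| = 0.000017
|u_5 − u_4| = 0.000017 < 0.001

n = 5, u_n = 0.9018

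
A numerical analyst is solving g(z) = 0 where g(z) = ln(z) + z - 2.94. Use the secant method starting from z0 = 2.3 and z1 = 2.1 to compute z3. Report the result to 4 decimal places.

g(2.3) = 0.192909, g(2.1) = -0.098063
z2 = 2.100000 − (-0.098063)·(2.100000 − 2.300000) / (-0.098063 − 0.192909) = 2.100000 − (0.019613)/(-0.290972) = 2.167404
g(2.167404) = 0.000933
z3 = 2.167404 − 0.000933·(2.167404 − 2.100000) / (0.000933 − (-0.098063)) = 2.167404 − (0.000063)/(0.098996) = 2.166768

2.1668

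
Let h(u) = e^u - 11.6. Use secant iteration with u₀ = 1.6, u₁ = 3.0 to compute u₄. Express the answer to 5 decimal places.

2.45854

h(1.6) = -6.6469676, h(3.0) = 8.4855369
u₂ = 3.0000000 − 8.4855369·(3.0000000 − 1.6000000) / (8.4855369 − (-6.6469676)) = 3.0000000 − (11.8797517)/(15.1325045) = 2.2149514
h(2.2149514) = -2.4390363
u₃ = 2.2149514 − (-2.4390363)·(2.2149514 − 3.0000000) / (-2.4390363 − 8.4855369) = 2.2149514 − (1.9147620)/(-10.9245732) = 2.3902225
h(2.3902225) = -0.6840776
u₄ = 2.3902225 − (-0.6840776)·(2.3902225 − 2.2149514) / (-0.6840776 − (-2.4390363)) = 2.3902225 − (-0.1198990)/(1.7549586) = 2.4585426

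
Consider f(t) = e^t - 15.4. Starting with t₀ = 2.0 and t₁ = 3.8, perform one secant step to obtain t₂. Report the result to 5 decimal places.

f(2.0) = -8.0109439, f(3.8) = 29.3011845
t₂ = 3.8000000 − 29.3011845·(3.8000000 − 2.0000000) / (29.3011845 − (-8.0109439)) = 3.8000000 − (52.7421321)/(37.3121284) = 2.3864614

2.38646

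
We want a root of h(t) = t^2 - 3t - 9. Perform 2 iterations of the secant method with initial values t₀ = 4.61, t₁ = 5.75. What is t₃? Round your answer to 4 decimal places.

4.8506

h(4.61) = -1.577900, h(5.75) = 6.812500
t₂ = 5.750000 − 6.812500·(5.750000 − 4.610000) / (6.812500 − (-1.577900)) = 5.750000 − (7.766250)/(8.390400) = 4.824389
h(4.824389) = -0.198441
t₃ = 4.824389 − (-0.198441)·(4.824389 − 5.750000) / (-0.198441 − 6.812500) = 4.824389 − (0.183679)/(-7.010941) = 4.850587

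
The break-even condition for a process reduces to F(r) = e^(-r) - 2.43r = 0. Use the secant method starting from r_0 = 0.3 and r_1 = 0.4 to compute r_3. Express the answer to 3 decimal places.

F(0.3) = 0.01182, F(0.4) = -0.30168
r_2 = 0.40000 − (-0.30168)·(0.40000 − 0.30000) / (-0.30168 − 0.01182) = 0.40000 − (-0.03017)/(-0.31350) = 0.30377
F(0.30377) = -0.00013
r_3 = 0.30377 − (-0.00013)·(0.30377 − 0.40000) / (-0.00013 − (-0.30168)) = 0.30377 − (0.00001)/(0.30155) = 0.30373

0.304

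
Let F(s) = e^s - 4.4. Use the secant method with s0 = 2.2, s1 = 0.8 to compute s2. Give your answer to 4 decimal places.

F(2.2) = 4.625013, F(0.8) = -2.174459
s2 = 0.800000 − (-2.174459)·(0.800000 − 2.200000) / (-2.174459 − 4.625013) = 0.800000 − (3.044243)/(-6.799473) = 1.247717

1.2477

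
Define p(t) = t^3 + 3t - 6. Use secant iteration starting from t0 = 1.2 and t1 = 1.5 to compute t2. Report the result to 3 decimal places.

p(1.2) = -0.67200, p(1.5) = 1.87500
t2 = 1.50000 − 1.87500·(1.50000 − 1.20000) / (1.87500 − (-0.67200)) = 1.50000 − (0.56250)/(2.54700) = 1.27915

1.279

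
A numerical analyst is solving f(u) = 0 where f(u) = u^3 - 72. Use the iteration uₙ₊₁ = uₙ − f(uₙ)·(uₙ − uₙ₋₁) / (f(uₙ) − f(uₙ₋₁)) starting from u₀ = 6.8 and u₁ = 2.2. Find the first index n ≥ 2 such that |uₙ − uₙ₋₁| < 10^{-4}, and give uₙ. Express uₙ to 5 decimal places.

f(6.8) = 242.4320000, f(2.2) = -61.3520000
u₂ = 2.2000000 − (-61.3520000)·(-4.6000000)/(-303.7840000) = 3.1290127;  |Δ| = 0.9290127
f(3.1290127) = -41.3647107
u₃ = 3.1290127 − (-41.3647107)·(0.9290127)/(19.9872893) = 5.0516517;  |Δ| = 1.9226390
f(5.0516517) = 56.9140372
u₄ = 5.0516517 − 56.9140372·(1.9226390)/(98.2787479) = 3.9382356;  |Δ| = 1.1134162
f(3.9382356) = -10.9191508
u₅ = 3.9382356 − (-10.9191508)·(-1.1134162)/(-67.8331880) = 4.1174629;  |Δ| = 0.1792273
f(4.1174629) = -2.1945919
u₆ = 4.1174629 − (-2.1945919)·(0.1792273)/(8.7245589) = 4.1625460;  |Δ| = 0.0450832
f(4.1625460) = 0.1235586
u₇ = 4.1625460 − 0.1235586·(0.0450832)/(2.3181504) = 4.1601431;  |Δ| = 0.0024030
f(4.1601431) = -0.0012758
u₈ = 4.1601431 − (-0.0012758)·(-0.0024030)/(-0.1248344) = 4.1601676;  |Δ| = 0.0000246
|u₈ − u₇| = 0.0000246 < 10^{-4}

n = 8, uₙ = 4.16017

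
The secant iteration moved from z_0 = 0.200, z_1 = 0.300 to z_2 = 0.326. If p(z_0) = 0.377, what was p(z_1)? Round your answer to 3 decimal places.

0.078

The secant line through (0.200, 0.377) and (0.300, p(z_1)) crosses zero at z_2 = 0.326.
So (0.200, 0.377), (0.300, p(z_1)), (0.326, 0) are collinear:
p(z_1) = 0.377 · (0.300 − 0.326) / (0.200 − 0.326) = 0.377 · (-0.02600)/(-0.12600) = 0.07779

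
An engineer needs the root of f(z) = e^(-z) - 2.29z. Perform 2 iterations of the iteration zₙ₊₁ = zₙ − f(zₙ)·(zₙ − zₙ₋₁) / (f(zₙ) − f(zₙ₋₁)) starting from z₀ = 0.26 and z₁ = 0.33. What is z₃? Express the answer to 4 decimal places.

0.3178

f(0.26) = 0.175652, f(0.33) = -0.036776
z₂ = 0.330000 − (-0.036776)·(0.330000 − 0.260000) / (-0.036776 − 0.175652) = 0.330000 − (-0.002574)/(-0.212428) = 0.317881
f(0.317881) = -0.000259
z₃ = 0.317881 − (-0.000259)·(0.317881 − 0.330000) / (-0.000259 − (-0.036776)) = 0.317881 − (0.000003)/(0.036517) = 0.317795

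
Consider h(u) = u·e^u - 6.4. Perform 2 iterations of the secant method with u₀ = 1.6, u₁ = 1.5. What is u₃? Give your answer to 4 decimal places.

h(1.6) = 1.524852, h(1.5) = 0.322534
u₂ = 1.500000 − 0.322534·(1.500000 − 1.600000) / (0.322534 − 1.524852) = 1.500000 − (-0.032253)/(-1.202318) = 1.473174
h(1.473174) = 0.027549
u₃ = 1.473174 − 0.027549·(1.473174 − 1.500000) / (0.027549 − 0.322534) = 1.473174 − (-0.000739)/(-0.294985) = 1.470669

1.4707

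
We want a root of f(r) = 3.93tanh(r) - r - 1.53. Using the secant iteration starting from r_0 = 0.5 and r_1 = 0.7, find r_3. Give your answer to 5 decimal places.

0.61021

f(0.5) = -0.2138796, f(0.7) = 0.1451654
r_2 = 0.7000000 − 0.1451654·(0.7000000 − 0.5000000) / (0.1451654 − (-0.2138796)) = 0.7000000 − (0.0290331)/(0.3590449) = 0.6191381
f(0.6191381) = 0.0144354
r_3 = 0.6191381 − 0.0144354·(0.6191381 − 0.7000000) / (0.0144354 − 0.1451654) = 0.6191381 − (-0.0011673)/(-0.1307299) = 0.6102091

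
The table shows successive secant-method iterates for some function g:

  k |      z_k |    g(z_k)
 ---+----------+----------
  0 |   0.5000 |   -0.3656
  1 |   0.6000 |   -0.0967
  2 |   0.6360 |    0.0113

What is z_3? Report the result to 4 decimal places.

z_3 = 0.6360 − 0.0113·(0.6360 − 0.6000) / (0.0113 − (-0.0967))
   = 0.6360 − (0.000407)/(0.108000) = 0.632233

0.6322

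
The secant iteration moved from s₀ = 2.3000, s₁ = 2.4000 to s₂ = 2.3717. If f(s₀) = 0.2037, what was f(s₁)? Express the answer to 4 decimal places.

-0.0804

The secant line through (2.3000, 0.2037) and (2.4000, f(s₁)) crosses zero at s₂ = 2.3717.
So (2.3000, 0.2037), (2.4000, f(s₁)), (2.3717, 0) are collinear:
f(s₁) = 0.2037 · (2.4000 − 2.3717) / (2.3000 − 2.3717) = 0.2037 · (0.028300)/(-0.071700) = -0.080400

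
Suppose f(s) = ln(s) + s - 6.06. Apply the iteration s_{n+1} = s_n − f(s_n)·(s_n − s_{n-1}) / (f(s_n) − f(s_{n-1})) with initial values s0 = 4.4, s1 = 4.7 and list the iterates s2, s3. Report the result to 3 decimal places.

f(4.4) = -0.17840, f(4.7) = 0.18756
s2 = 4.70000 − 0.18756·(4.70000 − 4.40000) / (0.18756 − (-0.17840)) = 4.70000 − (0.05627)/(0.36596) = 4.54624
f(4.54624) = 0.00054
s3 = 4.54624 − 0.00054·(4.54624 − 4.70000) / (0.00054 − 0.18756) = 4.54624 − (-0.00008)/(-0.18702) = 4.54580

4.546, 4.546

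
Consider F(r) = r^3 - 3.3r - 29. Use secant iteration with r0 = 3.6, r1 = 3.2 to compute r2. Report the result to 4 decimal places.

F(3.6) = 5.776000, F(3.2) = -6.792000
r2 = 3.200000 − (-6.792000)·(3.200000 − 3.600000) / (-6.792000 − 5.776000) = 3.200000 − (2.716800)/(-12.568000) = 3.416168

3.4162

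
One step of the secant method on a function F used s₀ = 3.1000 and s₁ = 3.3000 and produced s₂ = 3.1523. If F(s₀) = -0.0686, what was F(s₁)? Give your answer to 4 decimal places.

0.1937

The secant line through (3.1000, -0.0686) and (3.3000, F(s₁)) crosses zero at s₂ = 3.1523.
So (3.1000, -0.0686), (3.3000, F(s₁)), (3.1523, 0) are collinear:
F(s₁) = -0.0686 · (3.3000 − 3.1523) / (3.1000 − 3.1523) = -0.0686 · (0.147700)/(-0.052300) = 0.193733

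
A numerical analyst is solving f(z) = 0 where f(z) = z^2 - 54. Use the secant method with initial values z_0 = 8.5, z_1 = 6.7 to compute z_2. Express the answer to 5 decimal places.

f(8.5) = 18.2500000, f(6.7) = -9.1100000
z_2 = 6.7000000 − (-9.1100000)·(6.7000000 − 8.5000000) / (-9.1100000 − 18.2500000) = 6.7000000 − (16.3980000)/(-27.3600000) = 7.2993421

7.29934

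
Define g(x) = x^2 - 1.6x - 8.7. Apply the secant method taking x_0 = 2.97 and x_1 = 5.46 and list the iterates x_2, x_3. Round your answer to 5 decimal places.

3.64805, 3.81169

g(2.97) = -4.6311000, g(5.46) = 12.3756000
x_2 = 5.4600000 − 12.3756000·(5.4600000 − 2.9700000) / (12.3756000 − (-4.6311000)) = 5.4600000 − (30.8152440)/(17.0067000) = 3.6480527
g(3.6480527) = -1.2285958
x_3 = 3.6480527 − (-1.2285958)·(3.6480527 − 5.4600000) / (-1.2285958 − 12.3756000) = 3.6480527 − (2.2261508)/(-13.6041958) = 3.8116898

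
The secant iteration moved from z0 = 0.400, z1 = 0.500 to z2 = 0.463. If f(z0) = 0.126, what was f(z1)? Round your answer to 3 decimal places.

-0.074

The secant line through (0.400, 0.126) and (0.500, f(z1)) crosses zero at z2 = 0.463.
So (0.400, 0.126), (0.500, f(z1)), (0.463, 0) are collinear:
f(z1) = 0.126 · (0.500 − 0.463) / (0.400 − 0.463) = 0.126 · (0.03700)/(-0.06300) = -0.07400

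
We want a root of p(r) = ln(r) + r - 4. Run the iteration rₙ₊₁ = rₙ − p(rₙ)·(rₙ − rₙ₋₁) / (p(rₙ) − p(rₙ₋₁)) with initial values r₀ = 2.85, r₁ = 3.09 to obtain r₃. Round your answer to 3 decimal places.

2.926

p(2.85) = -0.10268, p(3.09) = 0.21817
r₂ = 3.09000 − 0.21817·(3.09000 − 2.85000) / (0.21817 − (-0.10268)) = 3.09000 − (0.05236)/(0.32085) = 2.92681
p(2.92681) = 0.00072
r₃ = 2.92681 − 0.00072·(2.92681 − 3.09000) / (0.00072 − 0.21817) = 2.92681 − (-0.00012)/(-0.21745) = 2.92627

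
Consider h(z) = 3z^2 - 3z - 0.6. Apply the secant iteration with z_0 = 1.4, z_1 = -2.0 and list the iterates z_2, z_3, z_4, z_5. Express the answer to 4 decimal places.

h(1.4) = 1.080000, h(-2.0) = 17.400000
z_2 = -2.000000 − 17.400000·(-2.000000 − 1.400000) / (17.400000 − 1.080000) = -2.000000 − (-59.160000)/(16.320000) = 1.625000
h(1.625000) = 2.446875
z_3 = 1.625000 − 2.446875·(1.625000 − (-2.000000)) / (2.446875 − 17.400000) = 1.625000 − (8.869922)/(-14.953125) = 2.218182
h(2.218182) = 7.506446
z_4 = 2.218182 − 7.506446·(2.218182 − 1.625000) / (7.506446 − 2.446875) = 2.218182 − (4.452687)/(5.059571) = 1.338129
h(1.338129) = 0.757383
z_5 = 1.338129 − 0.757383·(1.338129 − 2.218182) / (0.757383 − 7.506446) = 1.338129 − (-0.666537)/(-6.749063) = 1.239370

1.6250, 2.2182, 1.3381, 1.2394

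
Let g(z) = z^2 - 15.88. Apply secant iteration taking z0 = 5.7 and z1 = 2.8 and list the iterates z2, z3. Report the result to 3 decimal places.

g(5.7) = 16.61000, g(2.8) = -8.04000
z2 = 2.80000 − (-8.04000)·(2.80000 − 5.70000) / (-8.04000 − 16.61000) = 2.80000 − (23.31600)/(-24.65000) = 3.74588
g(3.74588) = -1.84837
z3 = 3.74588 − (-1.84837)·(3.74588 − 2.80000) / (-1.84837 − (-8.04000)) = 3.74588 − (-1.74834)/(6.19163) = 4.02825

3.746, 4.028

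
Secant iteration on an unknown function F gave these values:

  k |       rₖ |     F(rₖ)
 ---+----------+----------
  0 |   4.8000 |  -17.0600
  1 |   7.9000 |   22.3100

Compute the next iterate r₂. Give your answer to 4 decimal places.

r₂ = 7.9000 − 22.3100·(7.9000 − 4.8000) / (22.3100 − (-17.0600))
   = 7.9000 − (69.161000)/(39.370000) = 6.143307

6.1433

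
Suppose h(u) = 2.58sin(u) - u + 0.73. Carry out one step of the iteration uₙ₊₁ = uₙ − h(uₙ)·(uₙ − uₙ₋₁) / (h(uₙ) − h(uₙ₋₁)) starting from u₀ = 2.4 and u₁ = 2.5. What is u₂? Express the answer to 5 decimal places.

h(2.4) = 0.0726950, h(2.5) = -0.2259419
u₂ = 2.5000000 − (-0.2259419)·(2.5000000 − 2.4000000) / (-0.2259419 − 0.0726950) = 2.5000000 − (-0.0225942)/(-0.2986369) = 2.4243423

2.42434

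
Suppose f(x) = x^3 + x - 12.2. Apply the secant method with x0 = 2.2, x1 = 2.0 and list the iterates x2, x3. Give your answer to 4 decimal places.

f(2.2) = 0.648000, f(2.0) = -2.200000
x2 = 2.000000 − (-2.200000)·(2.000000 − 2.200000) / (-2.200000 − 0.648000) = 2.000000 − (0.440000)/(-2.848000) = 2.154494
f(2.154494) = -0.044674
x3 = 2.154494 − (-0.044674)·(2.154494 − 2.000000) / (-0.044674 − (-2.200000)) = 2.154494 − (-0.006902)/(2.155326) = 2.157697

2.1545, 2.1577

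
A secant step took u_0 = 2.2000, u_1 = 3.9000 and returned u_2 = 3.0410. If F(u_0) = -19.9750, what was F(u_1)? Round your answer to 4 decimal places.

20.4025

The secant line through (2.2000, -19.9750) and (3.9000, F(u_1)) crosses zero at u_2 = 3.0410.
So (2.2000, -19.9750), (3.9000, F(u_1)), (3.0410, 0) are collinear:
F(u_1) = -19.9750 · (3.9000 − 3.0410) / (2.2000 − 3.0410) = -19.9750 · (0.859000)/(-0.841000) = 20.402527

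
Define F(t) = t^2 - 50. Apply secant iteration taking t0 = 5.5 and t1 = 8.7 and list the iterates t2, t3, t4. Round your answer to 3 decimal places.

6.891, 7.052, 7.071

F(5.5) = -19.75000, F(8.7) = 25.69000
t2 = 8.70000 − 25.69000·(8.70000 − 5.50000) / (25.69000 − (-19.75000)) = 8.70000 − (82.20800)/(45.44000) = 6.89085
F(6.89085) = -2.51625
t3 = 6.89085 − (-2.51625)·(6.89085 − 8.70000) / (-2.51625 − 25.69000) = 6.89085 − (4.55229)/(-28.20625) = 7.05224
F(7.05224) = -0.26594
t4 = 7.05224 − (-0.26594)·(7.05224 − 6.89085) / (-0.26594 − (-2.51625)) = 7.05224 − (-0.04292)/(2.25032) = 7.07131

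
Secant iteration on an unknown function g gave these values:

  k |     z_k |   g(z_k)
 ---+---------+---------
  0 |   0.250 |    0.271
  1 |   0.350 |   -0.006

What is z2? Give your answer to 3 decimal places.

0.348

z2 = 0.350 − (-0.006)·(0.350 − 0.250) / (-0.006 − 0.271)
   = 0.350 − (-0.00060)/(-0.27700) = 0.34783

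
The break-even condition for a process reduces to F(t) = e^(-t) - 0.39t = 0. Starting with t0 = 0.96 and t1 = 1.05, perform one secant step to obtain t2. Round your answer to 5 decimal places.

0.97123

F(0.96) = 0.0084929, F(1.05) = -0.0595623
t2 = 1.0500000 − (-0.0595623)·(1.0500000 − 0.9600000) / (-0.0595623 − 0.0084929) = 1.0500000 − (-0.0053606)/(-0.0680551) = 0.9712315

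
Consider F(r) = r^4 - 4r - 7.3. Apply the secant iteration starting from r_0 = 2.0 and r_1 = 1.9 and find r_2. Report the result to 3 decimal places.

F(2.0) = 0.70000, F(1.9) = -1.86790
r_2 = 1.90000 − (-1.86790)·(1.90000 − 2.00000) / (-1.86790 − 0.70000) = 1.90000 − (0.18679)/(-2.56790) = 1.97274

1.973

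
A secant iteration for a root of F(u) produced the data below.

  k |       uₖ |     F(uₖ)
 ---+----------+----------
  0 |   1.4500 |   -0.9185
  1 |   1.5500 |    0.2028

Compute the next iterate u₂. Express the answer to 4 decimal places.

1.5319

u₂ = 1.5500 − 0.2028·(1.5500 − 1.4500) / (0.2028 − (-0.9185))
   = 1.5500 − (0.020280)/(1.121300) = 1.531914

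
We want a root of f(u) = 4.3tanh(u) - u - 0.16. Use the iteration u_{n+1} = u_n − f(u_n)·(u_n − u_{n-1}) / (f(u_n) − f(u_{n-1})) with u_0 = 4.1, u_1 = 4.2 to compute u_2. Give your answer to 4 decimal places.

4.1378

f(4.1) = 0.037639, f(4.2) = -0.061933
u_2 = 4.200000 − (-0.061933)·(4.200000 − 4.100000) / (-0.061933 − 0.037639) = 4.200000 − (-0.006193)/(-0.099572) = 4.137800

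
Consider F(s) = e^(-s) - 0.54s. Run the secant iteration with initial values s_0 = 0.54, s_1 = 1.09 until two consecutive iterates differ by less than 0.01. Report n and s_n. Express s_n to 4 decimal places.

F(0.54) = 0.291148, F(1.09) = -0.252384
s_2 = 1.090000 − (-0.252384)·(0.550000)/(-0.543532) = 0.834613;  |Δ| = 0.255387
F(0.834613) = -0.016649
s_3 = 0.834613 − (-0.016649)·(-0.255387)/(0.235735) = 0.816576;  |Δ| = 0.018037
F(0.816576) = 0.000991
s_4 = 0.816576 − 0.000991·(-0.018037)/(0.017639) = 0.817590;  |Δ| = 0.001013
|s_4 − s_3| = 0.001013 < 0.01

n = 4, s_n = 0.8176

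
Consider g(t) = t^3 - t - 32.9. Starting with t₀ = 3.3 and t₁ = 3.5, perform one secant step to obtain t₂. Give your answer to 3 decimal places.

3.308

g(3.3) = -0.26300, g(3.5) = 6.47500
t₂ = 3.50000 − 6.47500·(3.50000 − 3.30000) / (6.47500 − (-0.26300)) = 3.50000 − (1.29500)/(6.73800) = 3.30781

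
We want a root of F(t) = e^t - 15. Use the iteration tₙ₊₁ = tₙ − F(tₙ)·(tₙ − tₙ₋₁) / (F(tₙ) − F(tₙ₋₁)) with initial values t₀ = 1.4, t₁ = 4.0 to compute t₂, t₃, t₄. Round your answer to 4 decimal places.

1.9630, 2.3011, 2.8930

F(1.4) = -10.944800, F(4.0) = 39.598150
t₂ = 4.000000 − 39.598150·(4.000000 − 1.400000) / (39.598150 − (-10.944800)) = 4.000000 − (102.955190)/(50.542950) = 1.963016
F(1.963016) = -7.879230
t₃ = 1.963016 − (-7.879230)·(1.963016 − 4.000000) / (-7.879230 − 39.598150) = 1.963016 − (16.049868)/(-47.477380) = 2.301069
F(2.301069) = -5.015152
t₄ = 2.301069 − (-5.015152)·(2.301069 − 1.963016) / (-5.015152 − (-7.879230)) = 2.301069 − (-1.695387)/(2.864078) = 2.893017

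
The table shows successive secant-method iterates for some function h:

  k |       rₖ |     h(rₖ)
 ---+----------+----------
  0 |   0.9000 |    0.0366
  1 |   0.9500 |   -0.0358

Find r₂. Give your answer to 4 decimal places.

r₂ = 0.9500 − (-0.0358)·(0.9500 − 0.9000) / (-0.0358 − 0.0366)
   = 0.9500 − (-0.001790)/(-0.072400) = 0.925276

0.9253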